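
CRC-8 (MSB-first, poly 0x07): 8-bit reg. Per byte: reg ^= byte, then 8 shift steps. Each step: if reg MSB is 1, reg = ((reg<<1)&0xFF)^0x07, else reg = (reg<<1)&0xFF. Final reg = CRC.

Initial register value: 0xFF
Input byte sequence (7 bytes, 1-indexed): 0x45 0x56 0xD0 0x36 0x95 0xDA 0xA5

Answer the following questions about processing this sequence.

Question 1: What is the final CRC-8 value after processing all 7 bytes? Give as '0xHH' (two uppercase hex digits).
Answer: 0x26

Derivation:
After byte 1 (0x45): reg=0x2F
After byte 2 (0x56): reg=0x68
After byte 3 (0xD0): reg=0x21
After byte 4 (0x36): reg=0x65
After byte 5 (0x95): reg=0xDE
After byte 6 (0xDA): reg=0x1C
After byte 7 (0xA5): reg=0x26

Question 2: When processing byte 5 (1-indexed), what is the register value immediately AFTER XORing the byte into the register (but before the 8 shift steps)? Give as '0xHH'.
Register before byte 5: 0x65
Byte 5: 0x95
0x65 XOR 0x95 = 0xF0

Answer: 0xF0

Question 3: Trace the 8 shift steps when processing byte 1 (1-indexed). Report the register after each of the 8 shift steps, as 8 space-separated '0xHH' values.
Answer: 0x73 0xE6 0xCB 0x91 0x25 0x4A 0x94 0x2F

Derivation:
Register before byte 1: 0xFF
After XOR with byte 0x45: 0xBA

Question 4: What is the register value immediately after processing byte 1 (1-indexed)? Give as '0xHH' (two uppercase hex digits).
Answer: 0x2F

Derivation:
After byte 1 (0x45): reg=0x2F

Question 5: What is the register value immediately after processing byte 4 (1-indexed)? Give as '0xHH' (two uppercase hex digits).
After byte 1 (0x45): reg=0x2F
After byte 2 (0x56): reg=0x68
After byte 3 (0xD0): reg=0x21
After byte 4 (0x36): reg=0x65

Answer: 0x65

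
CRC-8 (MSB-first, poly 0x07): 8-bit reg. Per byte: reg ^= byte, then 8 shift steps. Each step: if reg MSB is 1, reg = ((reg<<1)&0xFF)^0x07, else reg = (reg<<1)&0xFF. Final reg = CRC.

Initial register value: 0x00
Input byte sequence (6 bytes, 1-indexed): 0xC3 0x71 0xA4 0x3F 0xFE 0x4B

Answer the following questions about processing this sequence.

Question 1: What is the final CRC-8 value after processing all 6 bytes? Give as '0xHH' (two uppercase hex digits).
After byte 1 (0xC3): reg=0x47
After byte 2 (0x71): reg=0x82
After byte 3 (0xA4): reg=0xF2
After byte 4 (0x3F): reg=0x6D
After byte 5 (0xFE): reg=0xF0
After byte 6 (0x4B): reg=0x28

Answer: 0x28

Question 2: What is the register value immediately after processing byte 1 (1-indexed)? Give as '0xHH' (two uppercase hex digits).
Answer: 0x47

Derivation:
After byte 1 (0xC3): reg=0x47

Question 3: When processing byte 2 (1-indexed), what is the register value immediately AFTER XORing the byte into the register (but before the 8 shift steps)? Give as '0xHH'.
Register before byte 2: 0x47
Byte 2: 0x71
0x47 XOR 0x71 = 0x36

Answer: 0x36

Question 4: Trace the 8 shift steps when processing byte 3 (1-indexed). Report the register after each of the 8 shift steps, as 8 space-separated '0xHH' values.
After byte 1 (0xC3): reg=0x47
After byte 2 (0x71): reg=0x82
Register before byte 3: 0x82
After XOR with byte 0xA4: 0x26

Answer: 0x4C 0x98 0x37 0x6E 0xDC 0xBF 0x79 0xF2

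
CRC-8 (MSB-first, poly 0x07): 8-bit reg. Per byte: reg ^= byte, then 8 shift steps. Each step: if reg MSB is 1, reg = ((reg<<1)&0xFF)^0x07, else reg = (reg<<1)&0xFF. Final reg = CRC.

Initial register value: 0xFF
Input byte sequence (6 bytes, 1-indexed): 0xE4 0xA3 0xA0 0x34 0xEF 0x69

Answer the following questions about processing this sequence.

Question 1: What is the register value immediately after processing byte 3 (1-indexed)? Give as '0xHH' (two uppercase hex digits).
Answer: 0x00

Derivation:
After byte 1 (0xE4): reg=0x41
After byte 2 (0xA3): reg=0xA0
After byte 3 (0xA0): reg=0x00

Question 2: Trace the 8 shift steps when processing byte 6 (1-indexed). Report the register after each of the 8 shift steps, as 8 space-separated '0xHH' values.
After byte 1 (0xE4): reg=0x41
After byte 2 (0xA3): reg=0xA0
After byte 3 (0xA0): reg=0x00
After byte 4 (0x34): reg=0x8C
After byte 5 (0xEF): reg=0x2E
Register before byte 6: 0x2E
After XOR with byte 0x69: 0x47

Answer: 0x8E 0x1B 0x36 0x6C 0xD8 0xB7 0x69 0xD2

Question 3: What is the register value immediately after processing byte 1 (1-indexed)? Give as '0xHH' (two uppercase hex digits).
After byte 1 (0xE4): reg=0x41

Answer: 0x41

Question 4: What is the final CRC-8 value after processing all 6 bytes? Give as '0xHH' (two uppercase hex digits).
After byte 1 (0xE4): reg=0x41
After byte 2 (0xA3): reg=0xA0
After byte 3 (0xA0): reg=0x00
After byte 4 (0x34): reg=0x8C
After byte 5 (0xEF): reg=0x2E
After byte 6 (0x69): reg=0xD2

Answer: 0xD2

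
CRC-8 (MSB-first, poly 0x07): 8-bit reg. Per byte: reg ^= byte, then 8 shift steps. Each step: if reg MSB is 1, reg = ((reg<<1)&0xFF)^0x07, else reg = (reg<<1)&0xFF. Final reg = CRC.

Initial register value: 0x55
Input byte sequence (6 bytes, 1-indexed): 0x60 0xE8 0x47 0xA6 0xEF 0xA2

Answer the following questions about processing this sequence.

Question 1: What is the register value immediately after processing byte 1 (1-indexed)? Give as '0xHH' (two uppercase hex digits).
Answer: 0x8B

Derivation:
After byte 1 (0x60): reg=0x8B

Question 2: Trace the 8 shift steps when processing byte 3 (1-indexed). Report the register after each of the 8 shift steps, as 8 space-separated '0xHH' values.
After byte 1 (0x60): reg=0x8B
After byte 2 (0xE8): reg=0x2E
Register before byte 3: 0x2E
After XOR with byte 0x47: 0x69

Answer: 0xD2 0xA3 0x41 0x82 0x03 0x06 0x0C 0x18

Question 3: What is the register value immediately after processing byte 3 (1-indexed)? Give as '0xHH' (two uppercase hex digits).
Answer: 0x18

Derivation:
After byte 1 (0x60): reg=0x8B
After byte 2 (0xE8): reg=0x2E
After byte 3 (0x47): reg=0x18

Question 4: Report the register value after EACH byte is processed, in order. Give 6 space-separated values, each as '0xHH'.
0x8B 0x2E 0x18 0x33 0x1A 0x21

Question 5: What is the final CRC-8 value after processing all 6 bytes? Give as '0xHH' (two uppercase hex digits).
After byte 1 (0x60): reg=0x8B
After byte 2 (0xE8): reg=0x2E
After byte 3 (0x47): reg=0x18
After byte 4 (0xA6): reg=0x33
After byte 5 (0xEF): reg=0x1A
After byte 6 (0xA2): reg=0x21

Answer: 0x21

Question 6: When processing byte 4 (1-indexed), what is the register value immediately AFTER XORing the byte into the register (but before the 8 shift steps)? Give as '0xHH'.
Register before byte 4: 0x18
Byte 4: 0xA6
0x18 XOR 0xA6 = 0xBE

Answer: 0xBE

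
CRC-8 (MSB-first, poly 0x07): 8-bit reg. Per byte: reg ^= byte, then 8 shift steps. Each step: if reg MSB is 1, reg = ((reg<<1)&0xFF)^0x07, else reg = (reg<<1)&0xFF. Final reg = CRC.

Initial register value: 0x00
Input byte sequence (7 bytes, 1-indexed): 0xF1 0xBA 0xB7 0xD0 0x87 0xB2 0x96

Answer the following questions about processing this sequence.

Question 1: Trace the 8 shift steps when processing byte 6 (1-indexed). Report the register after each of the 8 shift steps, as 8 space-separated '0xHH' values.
Answer: 0x0E 0x1C 0x38 0x70 0xE0 0xC7 0x89 0x15

Derivation:
After byte 1 (0xF1): reg=0xD9
After byte 2 (0xBA): reg=0x2E
After byte 3 (0xB7): reg=0xC6
After byte 4 (0xD0): reg=0x62
After byte 5 (0x87): reg=0xB5
Register before byte 6: 0xB5
After XOR with byte 0xB2: 0x07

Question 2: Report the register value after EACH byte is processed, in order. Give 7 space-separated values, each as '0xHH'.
0xD9 0x2E 0xC6 0x62 0xB5 0x15 0x80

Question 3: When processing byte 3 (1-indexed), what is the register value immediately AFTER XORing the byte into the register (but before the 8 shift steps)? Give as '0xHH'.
Register before byte 3: 0x2E
Byte 3: 0xB7
0x2E XOR 0xB7 = 0x99

Answer: 0x99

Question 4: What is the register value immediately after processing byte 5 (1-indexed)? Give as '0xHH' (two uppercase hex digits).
After byte 1 (0xF1): reg=0xD9
After byte 2 (0xBA): reg=0x2E
After byte 3 (0xB7): reg=0xC6
After byte 4 (0xD0): reg=0x62
After byte 5 (0x87): reg=0xB5

Answer: 0xB5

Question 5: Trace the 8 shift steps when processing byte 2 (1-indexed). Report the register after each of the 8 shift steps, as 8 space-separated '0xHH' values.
Answer: 0xC6 0x8B 0x11 0x22 0x44 0x88 0x17 0x2E

Derivation:
After byte 1 (0xF1): reg=0xD9
Register before byte 2: 0xD9
After XOR with byte 0xBA: 0x63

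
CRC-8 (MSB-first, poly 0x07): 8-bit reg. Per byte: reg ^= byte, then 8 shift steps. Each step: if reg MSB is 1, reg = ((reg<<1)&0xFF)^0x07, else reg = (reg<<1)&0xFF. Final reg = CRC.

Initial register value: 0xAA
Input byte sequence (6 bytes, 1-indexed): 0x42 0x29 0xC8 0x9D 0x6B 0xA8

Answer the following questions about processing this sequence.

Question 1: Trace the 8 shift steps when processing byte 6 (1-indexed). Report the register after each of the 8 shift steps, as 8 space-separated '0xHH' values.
After byte 1 (0x42): reg=0x96
After byte 2 (0x29): reg=0x34
After byte 3 (0xC8): reg=0xFA
After byte 4 (0x9D): reg=0x32
After byte 5 (0x6B): reg=0x88
Register before byte 6: 0x88
After XOR with byte 0xA8: 0x20

Answer: 0x40 0x80 0x07 0x0E 0x1C 0x38 0x70 0xE0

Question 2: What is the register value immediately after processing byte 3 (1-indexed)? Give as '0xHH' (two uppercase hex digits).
Answer: 0xFA

Derivation:
After byte 1 (0x42): reg=0x96
After byte 2 (0x29): reg=0x34
After byte 3 (0xC8): reg=0xFA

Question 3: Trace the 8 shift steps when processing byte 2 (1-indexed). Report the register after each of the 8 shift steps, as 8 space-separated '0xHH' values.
After byte 1 (0x42): reg=0x96
Register before byte 2: 0x96
After XOR with byte 0x29: 0xBF

Answer: 0x79 0xF2 0xE3 0xC1 0x85 0x0D 0x1A 0x34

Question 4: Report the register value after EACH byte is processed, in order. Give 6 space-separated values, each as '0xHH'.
0x96 0x34 0xFA 0x32 0x88 0xE0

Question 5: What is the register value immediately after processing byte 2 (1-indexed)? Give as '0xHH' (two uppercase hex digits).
After byte 1 (0x42): reg=0x96
After byte 2 (0x29): reg=0x34

Answer: 0x34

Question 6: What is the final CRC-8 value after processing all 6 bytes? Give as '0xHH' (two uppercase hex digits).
After byte 1 (0x42): reg=0x96
After byte 2 (0x29): reg=0x34
After byte 3 (0xC8): reg=0xFA
After byte 4 (0x9D): reg=0x32
After byte 5 (0x6B): reg=0x88
After byte 6 (0xA8): reg=0xE0

Answer: 0xE0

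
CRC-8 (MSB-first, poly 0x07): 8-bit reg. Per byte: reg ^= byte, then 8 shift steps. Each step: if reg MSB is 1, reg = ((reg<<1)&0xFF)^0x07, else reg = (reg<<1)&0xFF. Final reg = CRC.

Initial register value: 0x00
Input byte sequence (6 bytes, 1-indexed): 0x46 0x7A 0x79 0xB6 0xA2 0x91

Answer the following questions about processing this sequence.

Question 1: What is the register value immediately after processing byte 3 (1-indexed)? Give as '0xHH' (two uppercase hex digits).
After byte 1 (0x46): reg=0xD5
After byte 2 (0x7A): reg=0x44
After byte 3 (0x79): reg=0xB3

Answer: 0xB3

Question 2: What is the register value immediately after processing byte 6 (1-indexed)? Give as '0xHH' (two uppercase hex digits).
Answer: 0x0C

Derivation:
After byte 1 (0x46): reg=0xD5
After byte 2 (0x7A): reg=0x44
After byte 3 (0x79): reg=0xB3
After byte 4 (0xB6): reg=0x1B
After byte 5 (0xA2): reg=0x26
After byte 6 (0x91): reg=0x0C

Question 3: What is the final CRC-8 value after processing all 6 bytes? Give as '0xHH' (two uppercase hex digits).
Answer: 0x0C

Derivation:
After byte 1 (0x46): reg=0xD5
After byte 2 (0x7A): reg=0x44
After byte 3 (0x79): reg=0xB3
After byte 4 (0xB6): reg=0x1B
After byte 5 (0xA2): reg=0x26
After byte 6 (0x91): reg=0x0C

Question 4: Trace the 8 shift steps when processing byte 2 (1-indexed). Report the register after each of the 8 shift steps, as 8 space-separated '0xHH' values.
After byte 1 (0x46): reg=0xD5
Register before byte 2: 0xD5
After XOR with byte 0x7A: 0xAF

Answer: 0x59 0xB2 0x63 0xC6 0x8B 0x11 0x22 0x44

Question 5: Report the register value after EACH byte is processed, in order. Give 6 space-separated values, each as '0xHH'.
0xD5 0x44 0xB3 0x1B 0x26 0x0C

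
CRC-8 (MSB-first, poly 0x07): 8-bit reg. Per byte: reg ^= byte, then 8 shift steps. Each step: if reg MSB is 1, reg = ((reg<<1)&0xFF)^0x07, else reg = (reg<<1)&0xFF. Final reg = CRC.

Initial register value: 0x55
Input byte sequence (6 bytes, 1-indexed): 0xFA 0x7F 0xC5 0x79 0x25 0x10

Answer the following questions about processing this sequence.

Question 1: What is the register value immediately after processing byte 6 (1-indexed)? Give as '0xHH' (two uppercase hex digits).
Answer: 0xCF

Derivation:
After byte 1 (0xFA): reg=0x44
After byte 2 (0x7F): reg=0xA1
After byte 3 (0xC5): reg=0x3B
After byte 4 (0x79): reg=0xC9
After byte 5 (0x25): reg=0x8A
After byte 6 (0x10): reg=0xCF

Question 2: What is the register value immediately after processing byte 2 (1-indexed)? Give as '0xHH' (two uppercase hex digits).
Answer: 0xA1

Derivation:
After byte 1 (0xFA): reg=0x44
After byte 2 (0x7F): reg=0xA1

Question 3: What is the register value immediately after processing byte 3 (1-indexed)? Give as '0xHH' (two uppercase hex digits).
Answer: 0x3B

Derivation:
After byte 1 (0xFA): reg=0x44
After byte 2 (0x7F): reg=0xA1
After byte 3 (0xC5): reg=0x3B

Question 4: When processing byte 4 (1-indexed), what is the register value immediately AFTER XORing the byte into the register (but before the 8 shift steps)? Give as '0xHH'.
Register before byte 4: 0x3B
Byte 4: 0x79
0x3B XOR 0x79 = 0x42

Answer: 0x42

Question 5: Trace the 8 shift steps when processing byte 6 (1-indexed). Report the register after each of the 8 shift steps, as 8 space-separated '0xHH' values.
Answer: 0x33 0x66 0xCC 0x9F 0x39 0x72 0xE4 0xCF

Derivation:
After byte 1 (0xFA): reg=0x44
After byte 2 (0x7F): reg=0xA1
After byte 3 (0xC5): reg=0x3B
After byte 4 (0x79): reg=0xC9
After byte 5 (0x25): reg=0x8A
Register before byte 6: 0x8A
After XOR with byte 0x10: 0x9A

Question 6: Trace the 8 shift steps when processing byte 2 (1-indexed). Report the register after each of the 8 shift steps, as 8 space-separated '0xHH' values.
Answer: 0x76 0xEC 0xDF 0xB9 0x75 0xEA 0xD3 0xA1

Derivation:
After byte 1 (0xFA): reg=0x44
Register before byte 2: 0x44
After XOR with byte 0x7F: 0x3B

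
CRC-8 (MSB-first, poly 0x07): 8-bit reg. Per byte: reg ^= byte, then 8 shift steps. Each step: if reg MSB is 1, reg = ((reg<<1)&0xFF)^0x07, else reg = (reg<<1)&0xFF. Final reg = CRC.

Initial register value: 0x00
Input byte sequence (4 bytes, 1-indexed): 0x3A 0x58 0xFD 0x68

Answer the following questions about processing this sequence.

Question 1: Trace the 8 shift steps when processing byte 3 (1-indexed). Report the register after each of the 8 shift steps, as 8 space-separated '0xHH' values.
Answer: 0x12 0x24 0x48 0x90 0x27 0x4E 0x9C 0x3F

Derivation:
After byte 1 (0x3A): reg=0xA6
After byte 2 (0x58): reg=0xF4
Register before byte 3: 0xF4
After XOR with byte 0xFD: 0x09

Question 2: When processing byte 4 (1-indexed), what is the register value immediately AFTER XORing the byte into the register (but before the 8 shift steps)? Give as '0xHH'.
Register before byte 4: 0x3F
Byte 4: 0x68
0x3F XOR 0x68 = 0x57

Answer: 0x57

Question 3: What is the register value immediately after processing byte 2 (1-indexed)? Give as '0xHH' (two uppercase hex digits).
After byte 1 (0x3A): reg=0xA6
After byte 2 (0x58): reg=0xF4

Answer: 0xF4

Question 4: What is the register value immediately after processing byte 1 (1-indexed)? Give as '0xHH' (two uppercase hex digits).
Answer: 0xA6

Derivation:
After byte 1 (0x3A): reg=0xA6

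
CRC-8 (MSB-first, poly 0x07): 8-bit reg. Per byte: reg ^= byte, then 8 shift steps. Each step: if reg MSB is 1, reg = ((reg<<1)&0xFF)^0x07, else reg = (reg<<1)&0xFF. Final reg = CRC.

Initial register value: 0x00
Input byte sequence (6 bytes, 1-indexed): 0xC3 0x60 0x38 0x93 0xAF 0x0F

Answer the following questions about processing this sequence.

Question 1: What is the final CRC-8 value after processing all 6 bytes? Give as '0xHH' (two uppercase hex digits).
Answer: 0xB6

Derivation:
After byte 1 (0xC3): reg=0x47
After byte 2 (0x60): reg=0xF5
After byte 3 (0x38): reg=0x6D
After byte 4 (0x93): reg=0xF4
After byte 5 (0xAF): reg=0x86
After byte 6 (0x0F): reg=0xB6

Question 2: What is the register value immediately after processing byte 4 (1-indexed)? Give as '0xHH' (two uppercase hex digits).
Answer: 0xF4

Derivation:
After byte 1 (0xC3): reg=0x47
After byte 2 (0x60): reg=0xF5
After byte 3 (0x38): reg=0x6D
After byte 4 (0x93): reg=0xF4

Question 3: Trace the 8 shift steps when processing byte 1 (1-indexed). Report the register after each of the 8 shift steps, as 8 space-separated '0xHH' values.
Register before byte 1: 0x00
After XOR with byte 0xC3: 0xC3

Answer: 0x81 0x05 0x0A 0x14 0x28 0x50 0xA0 0x47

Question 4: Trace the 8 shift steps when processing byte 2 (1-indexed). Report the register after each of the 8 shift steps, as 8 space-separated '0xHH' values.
After byte 1 (0xC3): reg=0x47
Register before byte 2: 0x47
After XOR with byte 0x60: 0x27

Answer: 0x4E 0x9C 0x3F 0x7E 0xFC 0xFF 0xF9 0xF5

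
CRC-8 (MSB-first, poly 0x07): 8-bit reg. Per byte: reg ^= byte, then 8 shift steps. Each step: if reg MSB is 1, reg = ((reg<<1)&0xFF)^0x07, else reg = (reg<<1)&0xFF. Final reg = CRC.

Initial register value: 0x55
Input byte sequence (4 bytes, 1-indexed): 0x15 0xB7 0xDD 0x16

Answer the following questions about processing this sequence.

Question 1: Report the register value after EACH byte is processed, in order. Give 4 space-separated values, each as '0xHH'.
0xC7 0x57 0xBF 0x56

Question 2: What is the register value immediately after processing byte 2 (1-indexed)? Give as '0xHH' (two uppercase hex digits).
After byte 1 (0x15): reg=0xC7
After byte 2 (0xB7): reg=0x57

Answer: 0x57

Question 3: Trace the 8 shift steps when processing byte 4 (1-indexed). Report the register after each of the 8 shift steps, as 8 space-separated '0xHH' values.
After byte 1 (0x15): reg=0xC7
After byte 2 (0xB7): reg=0x57
After byte 3 (0xDD): reg=0xBF
Register before byte 4: 0xBF
After XOR with byte 0x16: 0xA9

Answer: 0x55 0xAA 0x53 0xA6 0x4B 0x96 0x2B 0x56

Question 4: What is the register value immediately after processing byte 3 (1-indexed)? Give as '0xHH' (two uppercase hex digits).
After byte 1 (0x15): reg=0xC7
After byte 2 (0xB7): reg=0x57
After byte 3 (0xDD): reg=0xBF

Answer: 0xBF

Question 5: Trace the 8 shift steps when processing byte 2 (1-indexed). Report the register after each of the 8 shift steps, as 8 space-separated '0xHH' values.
Answer: 0xE0 0xC7 0x89 0x15 0x2A 0x54 0xA8 0x57

Derivation:
After byte 1 (0x15): reg=0xC7
Register before byte 2: 0xC7
After XOR with byte 0xB7: 0x70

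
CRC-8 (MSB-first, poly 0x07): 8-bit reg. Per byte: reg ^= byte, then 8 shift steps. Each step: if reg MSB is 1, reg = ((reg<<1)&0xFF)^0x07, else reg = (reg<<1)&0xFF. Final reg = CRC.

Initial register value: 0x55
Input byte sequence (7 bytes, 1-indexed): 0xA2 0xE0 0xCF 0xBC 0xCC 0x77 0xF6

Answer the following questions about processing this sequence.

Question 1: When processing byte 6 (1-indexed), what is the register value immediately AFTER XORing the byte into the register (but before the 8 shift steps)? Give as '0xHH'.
Register before byte 6: 0x57
Byte 6: 0x77
0x57 XOR 0x77 = 0x20

Answer: 0x20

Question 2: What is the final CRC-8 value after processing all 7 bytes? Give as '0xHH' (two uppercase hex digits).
Answer: 0x62

Derivation:
After byte 1 (0xA2): reg=0xCB
After byte 2 (0xE0): reg=0xD1
After byte 3 (0xCF): reg=0x5A
After byte 4 (0xBC): reg=0xBC
After byte 5 (0xCC): reg=0x57
After byte 6 (0x77): reg=0xE0
After byte 7 (0xF6): reg=0x62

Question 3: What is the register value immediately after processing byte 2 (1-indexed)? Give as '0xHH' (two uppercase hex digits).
After byte 1 (0xA2): reg=0xCB
After byte 2 (0xE0): reg=0xD1

Answer: 0xD1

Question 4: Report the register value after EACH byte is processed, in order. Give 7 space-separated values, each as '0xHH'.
0xCB 0xD1 0x5A 0xBC 0x57 0xE0 0x62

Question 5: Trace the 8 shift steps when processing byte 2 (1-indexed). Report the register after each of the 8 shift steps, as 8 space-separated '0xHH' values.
After byte 1 (0xA2): reg=0xCB
Register before byte 2: 0xCB
After XOR with byte 0xE0: 0x2B

Answer: 0x56 0xAC 0x5F 0xBE 0x7B 0xF6 0xEB 0xD1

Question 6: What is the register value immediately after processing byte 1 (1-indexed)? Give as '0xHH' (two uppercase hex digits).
After byte 1 (0xA2): reg=0xCB

Answer: 0xCB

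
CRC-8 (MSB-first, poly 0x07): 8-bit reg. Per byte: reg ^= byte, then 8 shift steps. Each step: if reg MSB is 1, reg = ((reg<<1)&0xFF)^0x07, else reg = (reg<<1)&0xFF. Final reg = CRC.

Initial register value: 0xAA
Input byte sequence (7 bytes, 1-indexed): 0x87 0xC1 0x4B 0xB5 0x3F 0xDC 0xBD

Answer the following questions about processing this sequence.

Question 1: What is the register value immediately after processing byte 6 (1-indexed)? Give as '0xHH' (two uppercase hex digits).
After byte 1 (0x87): reg=0xC3
After byte 2 (0xC1): reg=0x0E
After byte 3 (0x4B): reg=0xDC
After byte 4 (0xB5): reg=0x18
After byte 5 (0x3F): reg=0xF5
After byte 6 (0xDC): reg=0xDF

Answer: 0xDF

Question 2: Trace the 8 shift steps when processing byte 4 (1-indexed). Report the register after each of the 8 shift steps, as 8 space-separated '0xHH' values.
After byte 1 (0x87): reg=0xC3
After byte 2 (0xC1): reg=0x0E
After byte 3 (0x4B): reg=0xDC
Register before byte 4: 0xDC
After XOR with byte 0xB5: 0x69

Answer: 0xD2 0xA3 0x41 0x82 0x03 0x06 0x0C 0x18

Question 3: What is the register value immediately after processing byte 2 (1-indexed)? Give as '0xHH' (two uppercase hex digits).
After byte 1 (0x87): reg=0xC3
After byte 2 (0xC1): reg=0x0E

Answer: 0x0E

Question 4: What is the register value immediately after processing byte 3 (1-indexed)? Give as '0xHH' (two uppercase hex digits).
After byte 1 (0x87): reg=0xC3
After byte 2 (0xC1): reg=0x0E
After byte 3 (0x4B): reg=0xDC

Answer: 0xDC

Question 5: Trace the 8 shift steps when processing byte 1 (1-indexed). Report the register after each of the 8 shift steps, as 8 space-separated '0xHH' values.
Answer: 0x5A 0xB4 0x6F 0xDE 0xBB 0x71 0xE2 0xC3

Derivation:
Register before byte 1: 0xAA
After XOR with byte 0x87: 0x2D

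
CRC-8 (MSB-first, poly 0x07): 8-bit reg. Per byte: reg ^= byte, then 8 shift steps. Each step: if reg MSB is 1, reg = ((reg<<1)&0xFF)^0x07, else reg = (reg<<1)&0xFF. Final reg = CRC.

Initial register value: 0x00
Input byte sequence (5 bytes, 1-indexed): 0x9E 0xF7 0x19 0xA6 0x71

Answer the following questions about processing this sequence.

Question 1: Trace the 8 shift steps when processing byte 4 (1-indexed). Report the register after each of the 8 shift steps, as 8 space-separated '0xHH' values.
Answer: 0x26 0x4C 0x98 0x37 0x6E 0xDC 0xBF 0x79

Derivation:
After byte 1 (0x9E): reg=0xD3
After byte 2 (0xF7): reg=0xFC
After byte 3 (0x19): reg=0xB5
Register before byte 4: 0xB5
After XOR with byte 0xA6: 0x13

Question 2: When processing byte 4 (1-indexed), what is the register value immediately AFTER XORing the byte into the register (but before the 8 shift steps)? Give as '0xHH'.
Register before byte 4: 0xB5
Byte 4: 0xA6
0xB5 XOR 0xA6 = 0x13

Answer: 0x13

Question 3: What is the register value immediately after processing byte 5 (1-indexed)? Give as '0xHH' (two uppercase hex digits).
Answer: 0x38

Derivation:
After byte 1 (0x9E): reg=0xD3
After byte 2 (0xF7): reg=0xFC
After byte 3 (0x19): reg=0xB5
After byte 4 (0xA6): reg=0x79
After byte 5 (0x71): reg=0x38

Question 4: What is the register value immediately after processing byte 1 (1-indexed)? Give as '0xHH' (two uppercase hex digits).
Answer: 0xD3

Derivation:
After byte 1 (0x9E): reg=0xD3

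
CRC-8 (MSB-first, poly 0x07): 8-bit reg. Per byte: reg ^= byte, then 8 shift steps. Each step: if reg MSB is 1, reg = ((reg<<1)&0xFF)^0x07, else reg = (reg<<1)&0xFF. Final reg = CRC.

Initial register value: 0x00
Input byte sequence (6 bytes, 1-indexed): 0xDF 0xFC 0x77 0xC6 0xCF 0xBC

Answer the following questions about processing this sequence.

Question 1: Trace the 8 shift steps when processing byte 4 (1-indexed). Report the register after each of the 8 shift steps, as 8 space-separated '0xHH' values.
After byte 1 (0xDF): reg=0x13
After byte 2 (0xFC): reg=0x83
After byte 3 (0x77): reg=0xC2
Register before byte 4: 0xC2
After XOR with byte 0xC6: 0x04

Answer: 0x08 0x10 0x20 0x40 0x80 0x07 0x0E 0x1C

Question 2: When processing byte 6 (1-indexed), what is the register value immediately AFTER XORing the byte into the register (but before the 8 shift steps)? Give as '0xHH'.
Answer: 0x8B

Derivation:
Register before byte 6: 0x37
Byte 6: 0xBC
0x37 XOR 0xBC = 0x8B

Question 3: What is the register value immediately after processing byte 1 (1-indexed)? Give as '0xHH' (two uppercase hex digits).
Answer: 0x13

Derivation:
After byte 1 (0xDF): reg=0x13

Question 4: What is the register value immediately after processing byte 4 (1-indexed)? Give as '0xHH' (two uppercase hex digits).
After byte 1 (0xDF): reg=0x13
After byte 2 (0xFC): reg=0x83
After byte 3 (0x77): reg=0xC2
After byte 4 (0xC6): reg=0x1C

Answer: 0x1C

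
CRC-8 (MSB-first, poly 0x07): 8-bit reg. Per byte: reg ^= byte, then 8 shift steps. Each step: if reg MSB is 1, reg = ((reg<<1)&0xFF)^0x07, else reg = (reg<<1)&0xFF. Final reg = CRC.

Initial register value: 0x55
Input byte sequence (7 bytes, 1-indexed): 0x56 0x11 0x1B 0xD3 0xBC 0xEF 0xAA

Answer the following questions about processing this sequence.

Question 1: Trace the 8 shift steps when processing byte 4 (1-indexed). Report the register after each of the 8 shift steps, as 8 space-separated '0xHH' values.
After byte 1 (0x56): reg=0x09
After byte 2 (0x11): reg=0x48
After byte 3 (0x1B): reg=0xBE
Register before byte 4: 0xBE
After XOR with byte 0xD3: 0x6D

Answer: 0xDA 0xB3 0x61 0xC2 0x83 0x01 0x02 0x04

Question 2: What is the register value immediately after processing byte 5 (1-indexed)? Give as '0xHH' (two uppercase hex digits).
Answer: 0x21

Derivation:
After byte 1 (0x56): reg=0x09
After byte 2 (0x11): reg=0x48
After byte 3 (0x1B): reg=0xBE
After byte 4 (0xD3): reg=0x04
After byte 5 (0xBC): reg=0x21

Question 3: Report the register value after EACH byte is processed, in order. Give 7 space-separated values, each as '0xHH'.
0x09 0x48 0xBE 0x04 0x21 0x64 0x64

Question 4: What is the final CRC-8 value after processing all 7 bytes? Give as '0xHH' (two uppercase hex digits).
After byte 1 (0x56): reg=0x09
After byte 2 (0x11): reg=0x48
After byte 3 (0x1B): reg=0xBE
After byte 4 (0xD3): reg=0x04
After byte 5 (0xBC): reg=0x21
After byte 6 (0xEF): reg=0x64
After byte 7 (0xAA): reg=0x64

Answer: 0x64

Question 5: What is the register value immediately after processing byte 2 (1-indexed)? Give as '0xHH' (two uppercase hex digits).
Answer: 0x48

Derivation:
After byte 1 (0x56): reg=0x09
After byte 2 (0x11): reg=0x48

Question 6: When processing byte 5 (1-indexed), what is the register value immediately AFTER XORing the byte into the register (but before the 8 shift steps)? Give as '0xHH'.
Register before byte 5: 0x04
Byte 5: 0xBC
0x04 XOR 0xBC = 0xB8

Answer: 0xB8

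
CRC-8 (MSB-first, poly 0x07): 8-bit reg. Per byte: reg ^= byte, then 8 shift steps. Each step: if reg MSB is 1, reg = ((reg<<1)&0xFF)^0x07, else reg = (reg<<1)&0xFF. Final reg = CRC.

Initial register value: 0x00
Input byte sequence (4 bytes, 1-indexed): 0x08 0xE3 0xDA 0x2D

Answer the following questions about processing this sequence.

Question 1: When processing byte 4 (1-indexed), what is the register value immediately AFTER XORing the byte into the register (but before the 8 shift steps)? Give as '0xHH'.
Register before byte 4: 0x25
Byte 4: 0x2D
0x25 XOR 0x2D = 0x08

Answer: 0x08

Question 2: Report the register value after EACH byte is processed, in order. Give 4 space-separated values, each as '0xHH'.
0x38 0x0F 0x25 0x38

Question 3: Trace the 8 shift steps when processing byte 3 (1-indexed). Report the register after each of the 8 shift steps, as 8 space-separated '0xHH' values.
Answer: 0xAD 0x5D 0xBA 0x73 0xE6 0xCB 0x91 0x25

Derivation:
After byte 1 (0x08): reg=0x38
After byte 2 (0xE3): reg=0x0F
Register before byte 3: 0x0F
After XOR with byte 0xDA: 0xD5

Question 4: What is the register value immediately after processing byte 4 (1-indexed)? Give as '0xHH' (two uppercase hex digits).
Answer: 0x38

Derivation:
After byte 1 (0x08): reg=0x38
After byte 2 (0xE3): reg=0x0F
After byte 3 (0xDA): reg=0x25
After byte 4 (0x2D): reg=0x38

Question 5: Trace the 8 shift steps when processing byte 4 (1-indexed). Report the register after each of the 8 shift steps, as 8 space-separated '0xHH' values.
After byte 1 (0x08): reg=0x38
After byte 2 (0xE3): reg=0x0F
After byte 3 (0xDA): reg=0x25
Register before byte 4: 0x25
After XOR with byte 0x2D: 0x08

Answer: 0x10 0x20 0x40 0x80 0x07 0x0E 0x1C 0x38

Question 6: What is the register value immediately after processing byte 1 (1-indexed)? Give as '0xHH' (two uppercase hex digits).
Answer: 0x38

Derivation:
After byte 1 (0x08): reg=0x38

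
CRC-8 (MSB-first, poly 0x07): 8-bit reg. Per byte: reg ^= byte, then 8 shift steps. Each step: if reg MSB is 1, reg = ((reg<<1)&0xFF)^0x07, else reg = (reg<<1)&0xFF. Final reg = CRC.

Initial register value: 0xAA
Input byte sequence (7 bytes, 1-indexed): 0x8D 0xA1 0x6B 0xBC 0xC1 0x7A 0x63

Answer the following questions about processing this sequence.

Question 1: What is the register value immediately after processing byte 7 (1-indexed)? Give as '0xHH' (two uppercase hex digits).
After byte 1 (0x8D): reg=0xF5
After byte 2 (0xA1): reg=0xAB
After byte 3 (0x6B): reg=0x4E
After byte 4 (0xBC): reg=0xD0
After byte 5 (0xC1): reg=0x77
After byte 6 (0x7A): reg=0x23
After byte 7 (0x63): reg=0xC7

Answer: 0xC7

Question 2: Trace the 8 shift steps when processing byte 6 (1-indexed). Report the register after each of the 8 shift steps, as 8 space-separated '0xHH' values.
After byte 1 (0x8D): reg=0xF5
After byte 2 (0xA1): reg=0xAB
After byte 3 (0x6B): reg=0x4E
After byte 4 (0xBC): reg=0xD0
After byte 5 (0xC1): reg=0x77
Register before byte 6: 0x77
After XOR with byte 0x7A: 0x0D

Answer: 0x1A 0x34 0x68 0xD0 0xA7 0x49 0x92 0x23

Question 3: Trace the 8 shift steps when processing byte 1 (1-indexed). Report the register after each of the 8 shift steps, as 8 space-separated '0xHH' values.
Answer: 0x4E 0x9C 0x3F 0x7E 0xFC 0xFF 0xF9 0xF5

Derivation:
Register before byte 1: 0xAA
After XOR with byte 0x8D: 0x27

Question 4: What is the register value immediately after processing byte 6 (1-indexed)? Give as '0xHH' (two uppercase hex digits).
After byte 1 (0x8D): reg=0xF5
After byte 2 (0xA1): reg=0xAB
After byte 3 (0x6B): reg=0x4E
After byte 4 (0xBC): reg=0xD0
After byte 5 (0xC1): reg=0x77
After byte 6 (0x7A): reg=0x23

Answer: 0x23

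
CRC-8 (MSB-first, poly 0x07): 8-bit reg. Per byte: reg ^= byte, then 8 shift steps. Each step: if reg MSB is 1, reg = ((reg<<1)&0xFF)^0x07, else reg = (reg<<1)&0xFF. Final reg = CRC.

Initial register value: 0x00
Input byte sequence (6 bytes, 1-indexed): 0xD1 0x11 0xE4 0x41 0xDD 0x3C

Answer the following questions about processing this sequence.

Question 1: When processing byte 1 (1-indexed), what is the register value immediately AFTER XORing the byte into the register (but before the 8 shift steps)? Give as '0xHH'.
Answer: 0xD1

Derivation:
Register before byte 1: 0x00
Byte 1: 0xD1
0x00 XOR 0xD1 = 0xD1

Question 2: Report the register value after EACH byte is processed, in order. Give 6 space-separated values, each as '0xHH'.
0x39 0xD8 0xB4 0xC5 0x48 0x4B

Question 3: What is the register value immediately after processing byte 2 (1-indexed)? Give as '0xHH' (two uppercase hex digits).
Answer: 0xD8

Derivation:
After byte 1 (0xD1): reg=0x39
After byte 2 (0x11): reg=0xD8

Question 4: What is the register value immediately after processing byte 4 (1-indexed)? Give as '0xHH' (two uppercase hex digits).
Answer: 0xC5

Derivation:
After byte 1 (0xD1): reg=0x39
After byte 2 (0x11): reg=0xD8
After byte 3 (0xE4): reg=0xB4
After byte 4 (0x41): reg=0xC5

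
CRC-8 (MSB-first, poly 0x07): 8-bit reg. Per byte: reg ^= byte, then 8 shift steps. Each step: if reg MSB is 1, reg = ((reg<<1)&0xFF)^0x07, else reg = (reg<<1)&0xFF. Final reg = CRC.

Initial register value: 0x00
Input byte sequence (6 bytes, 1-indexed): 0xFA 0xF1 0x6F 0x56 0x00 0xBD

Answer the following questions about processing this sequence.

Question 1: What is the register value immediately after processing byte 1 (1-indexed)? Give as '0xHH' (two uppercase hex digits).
Answer: 0xE8

Derivation:
After byte 1 (0xFA): reg=0xE8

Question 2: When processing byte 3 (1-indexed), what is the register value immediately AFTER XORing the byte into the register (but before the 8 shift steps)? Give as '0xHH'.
Answer: 0x20

Derivation:
Register before byte 3: 0x4F
Byte 3: 0x6F
0x4F XOR 0x6F = 0x20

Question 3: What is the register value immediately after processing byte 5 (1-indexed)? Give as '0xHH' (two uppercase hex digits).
Answer: 0x31

Derivation:
After byte 1 (0xFA): reg=0xE8
After byte 2 (0xF1): reg=0x4F
After byte 3 (0x6F): reg=0xE0
After byte 4 (0x56): reg=0x0B
After byte 5 (0x00): reg=0x31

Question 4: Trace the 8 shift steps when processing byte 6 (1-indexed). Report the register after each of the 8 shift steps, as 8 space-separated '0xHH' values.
Answer: 0x1F 0x3E 0x7C 0xF8 0xF7 0xE9 0xD5 0xAD

Derivation:
After byte 1 (0xFA): reg=0xE8
After byte 2 (0xF1): reg=0x4F
After byte 3 (0x6F): reg=0xE0
After byte 4 (0x56): reg=0x0B
After byte 5 (0x00): reg=0x31
Register before byte 6: 0x31
After XOR with byte 0xBD: 0x8C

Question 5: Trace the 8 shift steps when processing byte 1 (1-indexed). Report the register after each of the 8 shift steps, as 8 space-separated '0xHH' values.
Register before byte 1: 0x00
After XOR with byte 0xFA: 0xFA

Answer: 0xF3 0xE1 0xC5 0x8D 0x1D 0x3A 0x74 0xE8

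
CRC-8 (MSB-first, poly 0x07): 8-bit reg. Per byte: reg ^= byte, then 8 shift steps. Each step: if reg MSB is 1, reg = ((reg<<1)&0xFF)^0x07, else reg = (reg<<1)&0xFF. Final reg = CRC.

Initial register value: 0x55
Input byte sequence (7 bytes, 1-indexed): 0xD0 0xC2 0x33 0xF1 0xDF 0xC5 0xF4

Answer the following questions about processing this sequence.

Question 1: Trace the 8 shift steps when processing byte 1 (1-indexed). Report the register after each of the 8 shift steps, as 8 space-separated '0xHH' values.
Register before byte 1: 0x55
After XOR with byte 0xD0: 0x85

Answer: 0x0D 0x1A 0x34 0x68 0xD0 0xA7 0x49 0x92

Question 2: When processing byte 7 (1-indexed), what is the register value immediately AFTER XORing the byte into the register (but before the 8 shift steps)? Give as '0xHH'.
Answer: 0xB6

Derivation:
Register before byte 7: 0x42
Byte 7: 0xF4
0x42 XOR 0xF4 = 0xB6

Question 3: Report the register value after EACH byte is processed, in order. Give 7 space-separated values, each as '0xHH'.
0x92 0xB7 0x95 0x3B 0xB2 0x42 0x0B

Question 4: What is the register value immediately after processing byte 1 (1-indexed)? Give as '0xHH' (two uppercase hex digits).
After byte 1 (0xD0): reg=0x92

Answer: 0x92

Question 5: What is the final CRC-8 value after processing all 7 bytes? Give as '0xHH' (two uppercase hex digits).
After byte 1 (0xD0): reg=0x92
After byte 2 (0xC2): reg=0xB7
After byte 3 (0x33): reg=0x95
After byte 4 (0xF1): reg=0x3B
After byte 5 (0xDF): reg=0xB2
After byte 6 (0xC5): reg=0x42
After byte 7 (0xF4): reg=0x0B

Answer: 0x0B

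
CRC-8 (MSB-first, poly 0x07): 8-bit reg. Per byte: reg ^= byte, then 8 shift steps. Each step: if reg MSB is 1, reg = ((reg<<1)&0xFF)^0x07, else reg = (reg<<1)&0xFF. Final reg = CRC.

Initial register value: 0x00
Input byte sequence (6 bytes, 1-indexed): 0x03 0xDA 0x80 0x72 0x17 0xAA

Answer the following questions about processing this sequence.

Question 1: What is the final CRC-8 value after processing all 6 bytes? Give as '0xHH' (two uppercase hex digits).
Answer: 0x28

Derivation:
After byte 1 (0x03): reg=0x09
After byte 2 (0xDA): reg=0x37
After byte 3 (0x80): reg=0x0C
After byte 4 (0x72): reg=0x7D
After byte 5 (0x17): reg=0x11
After byte 6 (0xAA): reg=0x28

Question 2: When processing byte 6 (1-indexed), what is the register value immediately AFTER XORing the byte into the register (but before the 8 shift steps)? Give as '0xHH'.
Register before byte 6: 0x11
Byte 6: 0xAA
0x11 XOR 0xAA = 0xBB

Answer: 0xBB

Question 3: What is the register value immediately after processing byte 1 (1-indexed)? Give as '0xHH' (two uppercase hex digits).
After byte 1 (0x03): reg=0x09

Answer: 0x09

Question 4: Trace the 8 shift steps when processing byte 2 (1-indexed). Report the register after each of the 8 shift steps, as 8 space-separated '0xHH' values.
After byte 1 (0x03): reg=0x09
Register before byte 2: 0x09
After XOR with byte 0xDA: 0xD3

Answer: 0xA1 0x45 0x8A 0x13 0x26 0x4C 0x98 0x37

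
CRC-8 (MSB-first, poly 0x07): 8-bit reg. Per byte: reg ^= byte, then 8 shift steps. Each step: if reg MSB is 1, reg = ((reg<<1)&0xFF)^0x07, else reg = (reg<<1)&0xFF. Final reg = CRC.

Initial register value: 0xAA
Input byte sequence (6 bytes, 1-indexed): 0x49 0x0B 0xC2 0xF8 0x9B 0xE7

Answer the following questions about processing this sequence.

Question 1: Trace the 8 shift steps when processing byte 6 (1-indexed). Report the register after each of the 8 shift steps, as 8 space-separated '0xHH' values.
After byte 1 (0x49): reg=0xA7
After byte 2 (0x0B): reg=0x4D
After byte 3 (0xC2): reg=0xA4
After byte 4 (0xF8): reg=0x93
After byte 5 (0x9B): reg=0x38
Register before byte 6: 0x38
After XOR with byte 0xE7: 0xDF

Answer: 0xB9 0x75 0xEA 0xD3 0xA1 0x45 0x8A 0x13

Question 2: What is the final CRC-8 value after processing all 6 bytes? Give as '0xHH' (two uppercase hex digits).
After byte 1 (0x49): reg=0xA7
After byte 2 (0x0B): reg=0x4D
After byte 3 (0xC2): reg=0xA4
After byte 4 (0xF8): reg=0x93
After byte 5 (0x9B): reg=0x38
After byte 6 (0xE7): reg=0x13

Answer: 0x13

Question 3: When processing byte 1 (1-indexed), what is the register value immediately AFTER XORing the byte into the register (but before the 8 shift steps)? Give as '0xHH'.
Answer: 0xE3

Derivation:
Register before byte 1: 0xAA
Byte 1: 0x49
0xAA XOR 0x49 = 0xE3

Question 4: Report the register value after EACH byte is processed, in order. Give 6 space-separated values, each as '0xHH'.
0xA7 0x4D 0xA4 0x93 0x38 0x13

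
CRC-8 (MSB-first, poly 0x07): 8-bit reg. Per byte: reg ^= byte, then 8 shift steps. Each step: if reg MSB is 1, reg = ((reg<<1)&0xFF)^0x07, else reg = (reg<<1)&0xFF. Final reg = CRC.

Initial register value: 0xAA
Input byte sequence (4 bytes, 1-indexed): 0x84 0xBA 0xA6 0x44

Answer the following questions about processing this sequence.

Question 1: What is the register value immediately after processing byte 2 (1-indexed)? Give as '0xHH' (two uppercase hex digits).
After byte 1 (0x84): reg=0xCA
After byte 2 (0xBA): reg=0x57

Answer: 0x57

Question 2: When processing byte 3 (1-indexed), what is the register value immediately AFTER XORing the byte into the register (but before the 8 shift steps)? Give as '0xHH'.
Answer: 0xF1

Derivation:
Register before byte 3: 0x57
Byte 3: 0xA6
0x57 XOR 0xA6 = 0xF1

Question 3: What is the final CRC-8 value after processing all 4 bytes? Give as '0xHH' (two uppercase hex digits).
After byte 1 (0x84): reg=0xCA
After byte 2 (0xBA): reg=0x57
After byte 3 (0xA6): reg=0xD9
After byte 4 (0x44): reg=0xDA

Answer: 0xDA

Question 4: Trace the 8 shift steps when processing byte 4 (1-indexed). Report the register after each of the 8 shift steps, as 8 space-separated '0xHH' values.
After byte 1 (0x84): reg=0xCA
After byte 2 (0xBA): reg=0x57
After byte 3 (0xA6): reg=0xD9
Register before byte 4: 0xD9
After XOR with byte 0x44: 0x9D

Answer: 0x3D 0x7A 0xF4 0xEF 0xD9 0xB5 0x6D 0xDA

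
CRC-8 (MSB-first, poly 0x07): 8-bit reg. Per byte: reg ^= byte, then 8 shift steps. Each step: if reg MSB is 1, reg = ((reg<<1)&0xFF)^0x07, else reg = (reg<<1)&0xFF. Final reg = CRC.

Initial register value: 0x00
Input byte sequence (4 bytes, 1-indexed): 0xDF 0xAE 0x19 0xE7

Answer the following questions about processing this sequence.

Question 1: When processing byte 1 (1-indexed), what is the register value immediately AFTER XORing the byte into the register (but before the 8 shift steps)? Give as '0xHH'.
Answer: 0xDF

Derivation:
Register before byte 1: 0x00
Byte 1: 0xDF
0x00 XOR 0xDF = 0xDF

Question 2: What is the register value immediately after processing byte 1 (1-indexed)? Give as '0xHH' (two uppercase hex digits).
Answer: 0x13

Derivation:
After byte 1 (0xDF): reg=0x13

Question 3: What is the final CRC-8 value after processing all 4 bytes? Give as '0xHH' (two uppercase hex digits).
After byte 1 (0xDF): reg=0x13
After byte 2 (0xAE): reg=0x3A
After byte 3 (0x19): reg=0xE9
After byte 4 (0xE7): reg=0x2A

Answer: 0x2A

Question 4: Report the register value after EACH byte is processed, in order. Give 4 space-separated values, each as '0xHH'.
0x13 0x3A 0xE9 0x2A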